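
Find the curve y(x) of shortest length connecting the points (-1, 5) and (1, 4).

Arc-length functional: J[y] = ∫ sqrt(1 + (y')^2) dx.
Lagrangian L = sqrt(1 + (y')^2) has no explicit y dependence, so ∂L/∂y = 0 and the Euler-Lagrange equation gives
    d/dx( y' / sqrt(1 + (y')^2) ) = 0  ⇒  y' / sqrt(1 + (y')^2) = const.
Hence y' is constant, so y(x) is affine.
Fitting the endpoints (-1, 5) and (1, 4):
    slope m = (4 − 5) / (1 − (-1)) = -1/2,
    intercept c = 5 − m·(-1) = 9/2.
Extremal: y(x) = (-1/2) x + 9/2.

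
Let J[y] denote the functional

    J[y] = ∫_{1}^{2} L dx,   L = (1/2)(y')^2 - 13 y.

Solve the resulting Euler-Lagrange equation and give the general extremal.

The Lagrangian is L = (1/2)(y')^2 - 13 y.
∂L/∂y = -13.
∂L/∂y' = y'.
The Euler-Lagrange equation d/dx(∂L/∂y') − ∂L/∂y = 0 becomes:
    y'' + 13 = 0
General solution: y(x) = -(13/2) x^2 + A x + B, where A and B are arbitrary constants fixed by the endpoint conditions.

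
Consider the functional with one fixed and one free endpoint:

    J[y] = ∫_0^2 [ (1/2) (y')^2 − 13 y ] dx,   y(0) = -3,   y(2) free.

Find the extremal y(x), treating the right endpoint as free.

The Lagrangian L = (1/2) (y')^2 − 13 y gives
    ∂L/∂y = −13,   ∂L/∂y' = y'.
Euler-Lagrange: d/dx(y') − (−13) = 0, i.e. y'' + 13 = 0, so
    y(x) = −(13/2) x^2 + C1 x + C2.
Fixed left endpoint y(0) = -3 ⇒ C2 = -3.
The right endpoint x = 2 is free, so the natural (transversality) condition is ∂L/∂y' |_{x=2} = 0, i.e. y'(2) = 0.
Compute y'(x) = −13 x + C1, so y'(2) = −26 + C1 = 0 ⇒ C1 = 26.
Therefore the extremal is
    y(x) = −(13/2) x^2 + 26 x − 3.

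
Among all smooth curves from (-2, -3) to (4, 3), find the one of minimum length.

Arc-length functional: J[y] = ∫ sqrt(1 + (y')^2) dx.
Lagrangian L = sqrt(1 + (y')^2) has no explicit y dependence, so ∂L/∂y = 0 and the Euler-Lagrange equation gives
    d/dx( y' / sqrt(1 + (y')^2) ) = 0  ⇒  y' / sqrt(1 + (y')^2) = const.
Hence y' is constant, so y(x) is affine.
Fitting the endpoints (-2, -3) and (4, 3):
    slope m = (3 − (-3)) / (4 − (-2)) = 1,
    intercept c = (-3) − m·(-2) = -1.
Extremal: y(x) = x - 1.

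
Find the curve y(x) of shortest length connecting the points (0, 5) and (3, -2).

Arc-length functional: J[y] = ∫ sqrt(1 + (y')^2) dx.
Lagrangian L = sqrt(1 + (y')^2) has no explicit y dependence, so ∂L/∂y = 0 and the Euler-Lagrange equation gives
    d/dx( y' / sqrt(1 + (y')^2) ) = 0  ⇒  y' / sqrt(1 + (y')^2) = const.
Hence y' is constant, so y(x) is affine.
Fitting the endpoints (0, 5) and (3, -2):
    slope m = ((-2) − 5) / (3 − 0) = -7/3,
    intercept c = 5 − m·0 = 5.
Extremal: y(x) = (-7/3) x + 5.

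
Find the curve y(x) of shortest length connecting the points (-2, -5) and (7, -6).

Arc-length functional: J[y] = ∫ sqrt(1 + (y')^2) dx.
Lagrangian L = sqrt(1 + (y')^2) has no explicit y dependence, so ∂L/∂y = 0 and the Euler-Lagrange equation gives
    d/dx( y' / sqrt(1 + (y')^2) ) = 0  ⇒  y' / sqrt(1 + (y')^2) = const.
Hence y' is constant, so y(x) is affine.
Fitting the endpoints (-2, -5) and (7, -6):
    slope m = ((-6) − (-5)) / (7 − (-2)) = -1/9,
    intercept c = (-5) − m·(-2) = -47/9.
Extremal: y(x) = (-1/9) x - 47/9.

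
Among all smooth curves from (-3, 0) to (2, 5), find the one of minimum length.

Arc-length functional: J[y] = ∫ sqrt(1 + (y')^2) dx.
Lagrangian L = sqrt(1 + (y')^2) has no explicit y dependence, so ∂L/∂y = 0 and the Euler-Lagrange equation gives
    d/dx( y' / sqrt(1 + (y')^2) ) = 0  ⇒  y' / sqrt(1 + (y')^2) = const.
Hence y' is constant, so y(x) is affine.
Fitting the endpoints (-3, 0) and (2, 5):
    slope m = (5 − 0) / (2 − (-3)) = 1,
    intercept c = 0 − m·(-3) = 3.
Extremal: y(x) = x + 3.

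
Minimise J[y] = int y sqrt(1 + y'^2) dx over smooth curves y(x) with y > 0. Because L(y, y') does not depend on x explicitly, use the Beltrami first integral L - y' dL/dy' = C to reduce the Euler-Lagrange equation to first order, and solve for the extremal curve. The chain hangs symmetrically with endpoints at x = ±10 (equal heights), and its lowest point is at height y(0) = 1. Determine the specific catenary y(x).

The Lagrangian L(y, y') = y sqrt(1 + y'^2) has no explicit x dependence, so the Beltrami identity applies:
    L − y' ∂L/∂y' = C.
Compute ∂L/∂y' = y · y' / sqrt(1 + y'^2). Then
    L − y' ∂L/∂y'
    = y sqrt(1 + y'^2) − y · y'^2 / sqrt(1 + y'^2)
    = y (1 + y'^2 − y'^2) / sqrt(1 + y'^2)
    = y / sqrt(1 + y'^2) = C.
Squaring gives y^2 = C^2 (1 + y'^2), i.e.
    y'^2 = y^2 / C^2 − 1.
Separating variables,
    dy / sqrt(y^2 − C^2) = dx / C,
and integrating gives arccosh(y / C) = (x − a)/C, so
    y(x) = C cosh((x − a)/C),
the catenary. The constants C and a are fixed by the two endpoint conditions (and, for the hanging-chain problem, the length constraint selects C).
Now fit the given data. The endpoints x = ±10 are symmetric at equal height, so the catenary is even about its minimum: a = 0 and y(x) = C cosh(x/C). The lowest point is y(0) = C cosh(0) = C, and we are told y(0) = 1, so C = 1. Therefore
    y(x) = cosh(x),
and at the endpoints
    y(±10) = cosh(10).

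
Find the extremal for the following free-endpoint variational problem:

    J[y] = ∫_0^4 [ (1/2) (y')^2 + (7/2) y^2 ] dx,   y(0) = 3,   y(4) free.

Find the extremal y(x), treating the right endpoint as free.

The Lagrangian L = (1/2) (y')^2 + (7/2) y^2 gives
    ∂L/∂y = 7 y,   ∂L/∂y' = y'.
Euler-Lagrange: y'' − 7 y = 0.
With k = sqrt(7), the general solution is
    y(x) = A cosh(sqrt(7) x) + B sinh(sqrt(7) x).
Fixed left endpoint y(0) = 3 ⇒ A = 3.
The right endpoint x = 4 is free, so the natural (transversality) condition is ∂L/∂y' |_{x=4} = 0, i.e. y'(4) = 0.
Compute y'(x) = A k sinh(k x) + B k cosh(k x), so
    y'(4) = A k sinh(k·4) + B k cosh(k·4) = 0
    ⇒ B = −A tanh(k·4) = − 3 tanh(sqrt(7)·4).
Therefore the extremal is
    y(x) = 3 cosh(sqrt(7) x) − 3 tanh(sqrt(7)·4) sinh(sqrt(7) x).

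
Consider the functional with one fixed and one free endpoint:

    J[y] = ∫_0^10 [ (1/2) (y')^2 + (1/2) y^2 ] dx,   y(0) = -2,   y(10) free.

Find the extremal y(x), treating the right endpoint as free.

The Lagrangian L = (1/2) (y')^2 + (1/2) y^2 gives
    ∂L/∂y = 1 y,   ∂L/∂y' = y'.
Euler-Lagrange: y'' − y = 0.
With k = 1, the general solution is
    y(x) = A cosh(x) + B sinh(x).
Fixed left endpoint y(0) = -2 ⇒ A = -2.
The right endpoint x = 10 is free, so the natural (transversality) condition is ∂L/∂y' |_{x=10} = 0, i.e. y'(10) = 0.
Compute y'(x) = A k sinh(k x) + B k cosh(k x), so
    y'(10) = A k sinh(k·10) + B k cosh(k·10) = 0
    ⇒ B = −A tanh(k·10) = 2 tanh(1·10).
Therefore the extremal is
    y(x) = −2 cosh(1 x) + 2 tanh(1·10) sinh(1 x).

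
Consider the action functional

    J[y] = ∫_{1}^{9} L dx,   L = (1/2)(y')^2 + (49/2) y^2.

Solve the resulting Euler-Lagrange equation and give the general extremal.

The Lagrangian is L = (1/2)(y')^2 + (49/2) y^2.
∂L/∂y = 49y.
∂L/∂y' = y'.
The Euler-Lagrange equation d/dx(∂L/∂y') − ∂L/∂y = 0 becomes:
    y'' - 49 y = 0
General solution: y(x) = A e^(7x) + B e^(-7x), where A and B are arbitrary constants fixed by the endpoint conditions.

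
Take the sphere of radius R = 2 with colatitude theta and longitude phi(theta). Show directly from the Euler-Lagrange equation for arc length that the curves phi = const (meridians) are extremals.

On the sphere of radius R = 2 with spherical coordinates (θ, φ), the induced metric is
    ds^2 = 4(dθ^2 + sin^2(θ) dφ^2).
Using θ as the parameter, the arc-length functional becomes
    J[φ] = ∫ 2 sqrt(1 + sin^2(θ) (dφ/dθ)^2) dθ.
So L = 2 sqrt(1 + sin^2(θ) φ'^2). Compute
    ∂L/∂φ = 0  (L has no explicit φ dependence),
    ∂L/∂φ' = 2 sin^2(θ) φ' / sqrt(1 + sin^2(θ) φ'^2).
For the candidate φ(θ) = c (constant), φ' = 0, so ∂L/∂φ' evaluated along the candidate vanishes, and ∂L/∂φ is identically zero. Hence
    d/dθ(∂L/∂φ') − ∂L/∂φ = 0
is satisfied. Therefore meridians φ = const are extremals of arc length — they are geodesics on the sphere.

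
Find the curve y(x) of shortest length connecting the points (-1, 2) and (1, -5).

Arc-length functional: J[y] = ∫ sqrt(1 + (y')^2) dx.
Lagrangian L = sqrt(1 + (y')^2) has no explicit y dependence, so ∂L/∂y = 0 and the Euler-Lagrange equation gives
    d/dx( y' / sqrt(1 + (y')^2) ) = 0  ⇒  y' / sqrt(1 + (y')^2) = const.
Hence y' is constant, so y(x) is affine.
Fitting the endpoints (-1, 2) and (1, -5):
    slope m = ((-5) − 2) / (1 − (-1)) = -7/2,
    intercept c = 2 − m·(-1) = -3/2.
Extremal: y(x) = (-7/2) x - 3/2.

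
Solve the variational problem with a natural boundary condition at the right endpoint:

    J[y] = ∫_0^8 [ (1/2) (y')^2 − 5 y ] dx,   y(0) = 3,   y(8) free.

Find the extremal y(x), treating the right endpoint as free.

The Lagrangian L = (1/2) (y')^2 − 5 y gives
    ∂L/∂y = −5,   ∂L/∂y' = y'.
Euler-Lagrange: d/dx(y') − (−5) = 0, i.e. y'' + 5 = 0, so
    y(x) = −(5/2) x^2 + C1 x + C2.
Fixed left endpoint y(0) = 3 ⇒ C2 = 3.
The right endpoint x = 8 is free, so the natural (transversality) condition is ∂L/∂y' |_{x=8} = 0, i.e. y'(8) = 0.
Compute y'(x) = −5 x + C1, so y'(8) = −40 + C1 = 0 ⇒ C1 = 40.
Therefore the extremal is
    y(x) = −(5/2) x^2 + 40 x + 3.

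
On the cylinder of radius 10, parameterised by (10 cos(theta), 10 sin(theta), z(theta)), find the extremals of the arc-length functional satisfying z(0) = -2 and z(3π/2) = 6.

Parameterise the cylinder of radius R = 10 as
    r(θ) = (10 cos θ, 10 sin θ, z(θ)).
The arc-length element is
    ds = sqrt(100 + (dz/dθ)^2) dθ,
so the Lagrangian is L = sqrt(100 + z'^2).
L depends on z' only, not on z or θ, so ∂L/∂z = 0 and
    ∂L/∂z' = z' / sqrt(100 + z'^2).
The Euler-Lagrange equation gives
    d/dθ( z' / sqrt(100 + z'^2) ) = 0,
so z' is constant. Integrating once:
    z(θ) = a θ + b,
a helix on the cylinder (a straight line when the cylinder is unrolled). The constants a, b are determined by the endpoint conditions.
With endpoint conditions z(0) = -2 and z(3π/2) = 6: from z(0) = b we get b = -2, and a·3π/2 + -2 = 6 gives a = 16/(3π), so
    z(θ) = (16/(3π)) θ − 2.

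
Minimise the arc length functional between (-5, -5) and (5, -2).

Arc-length functional: J[y] = ∫ sqrt(1 + (y')^2) dx.
Lagrangian L = sqrt(1 + (y')^2) has no explicit y dependence, so ∂L/∂y = 0 and the Euler-Lagrange equation gives
    d/dx( y' / sqrt(1 + (y')^2) ) = 0  ⇒  y' / sqrt(1 + (y')^2) = const.
Hence y' is constant, so y(x) is affine.
Fitting the endpoints (-5, -5) and (5, -2):
    slope m = ((-2) − (-5)) / (5 − (-5)) = 3/10,
    intercept c = (-5) − m·(-5) = -7/2.
Extremal: y(x) = (3/10) x - 7/2.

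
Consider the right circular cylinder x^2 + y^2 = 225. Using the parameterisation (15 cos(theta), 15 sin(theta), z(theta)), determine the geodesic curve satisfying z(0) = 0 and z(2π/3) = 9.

Parameterise the cylinder of radius R = 15 as
    r(θ) = (15 cos θ, 15 sin θ, z(θ)).
The arc-length element is
    ds = sqrt(225 + (dz/dθ)^2) dθ,
so the Lagrangian is L = sqrt(225 + z'^2).
L depends on z' only, not on z or θ, so ∂L/∂z = 0 and
    ∂L/∂z' = z' / sqrt(225 + z'^2).
The Euler-Lagrange equation gives
    d/dθ( z' / sqrt(225 + z'^2) ) = 0,
so z' is constant. Integrating once:
    z(θ) = a θ + b,
a helix on the cylinder (a straight line when the cylinder is unrolled). The constants a, b are determined by the endpoint conditions.
With endpoint conditions z(0) = 0 and z(2π/3) = 9: from z(0) = b we get b = 0, and a·2π/3 + 0 = 9 gives a = 27/(2π), so
    z(θ) = (27/(2π)) θ.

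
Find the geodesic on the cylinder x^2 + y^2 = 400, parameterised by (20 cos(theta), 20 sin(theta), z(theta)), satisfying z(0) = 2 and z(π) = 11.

Parameterise the cylinder of radius R = 20 as
    r(θ) = (20 cos θ, 20 sin θ, z(θ)).
The arc-length element is
    ds = sqrt(400 + (dz/dθ)^2) dθ,
so the Lagrangian is L = sqrt(400 + z'^2).
L depends on z' only, not on z or θ, so ∂L/∂z = 0 and
    ∂L/∂z' = z' / sqrt(400 + z'^2).
The Euler-Lagrange equation gives
    d/dθ( z' / sqrt(400 + z'^2) ) = 0,
so z' is constant. Integrating once:
    z(θ) = a θ + b,
a helix on the cylinder (a straight line when the cylinder is unrolled). The constants a, b are determined by the endpoint conditions.
With endpoint conditions z(0) = 2 and z(π) = 11: from z(0) = b we get b = 2, and a·π + 2 = 11 gives a = 9/π, so
    z(θ) = (9/π) θ + 2.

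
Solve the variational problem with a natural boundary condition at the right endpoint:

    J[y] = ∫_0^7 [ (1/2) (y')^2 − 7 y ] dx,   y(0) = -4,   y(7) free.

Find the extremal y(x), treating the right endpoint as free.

The Lagrangian L = (1/2) (y')^2 − 7 y gives
    ∂L/∂y = −7,   ∂L/∂y' = y'.
Euler-Lagrange: d/dx(y') − (−7) = 0, i.e. y'' + 7 = 0, so
    y(x) = −(7/2) x^2 + C1 x + C2.
Fixed left endpoint y(0) = -4 ⇒ C2 = -4.
The right endpoint x = 7 is free, so the natural (transversality) condition is ∂L/∂y' |_{x=7} = 0, i.e. y'(7) = 0.
Compute y'(x) = −7 x + C1, so y'(7) = −49 + C1 = 0 ⇒ C1 = 49.
Therefore the extremal is
    y(x) = −(7/2) x^2 + 49 x − 4.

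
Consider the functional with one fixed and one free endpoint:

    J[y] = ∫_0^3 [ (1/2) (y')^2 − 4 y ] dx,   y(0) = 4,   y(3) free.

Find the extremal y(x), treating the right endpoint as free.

The Lagrangian L = (1/2) (y')^2 − 4 y gives
    ∂L/∂y = −4,   ∂L/∂y' = y'.
Euler-Lagrange: d/dx(y') − (−4) = 0, i.e. y'' + 4 = 0, so
    y(x) = −(4/2) x^2 + C1 x + C2.
Fixed left endpoint y(0) = 4 ⇒ C2 = 4.
The right endpoint x = 3 is free, so the natural (transversality) condition is ∂L/∂y' |_{x=3} = 0, i.e. y'(3) = 0.
Compute y'(x) = −4 x + C1, so y'(3) = −12 + C1 = 0 ⇒ C1 = 12.
Therefore the extremal is
    y(x) = −2 x^2 + 12 x + 4.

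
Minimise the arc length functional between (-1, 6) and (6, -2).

Arc-length functional: J[y] = ∫ sqrt(1 + (y')^2) dx.
Lagrangian L = sqrt(1 + (y')^2) has no explicit y dependence, so ∂L/∂y = 0 and the Euler-Lagrange equation gives
    d/dx( y' / sqrt(1 + (y')^2) ) = 0  ⇒  y' / sqrt(1 + (y')^2) = const.
Hence y' is constant, so y(x) is affine.
Fitting the endpoints (-1, 6) and (6, -2):
    slope m = ((-2) − 6) / (6 − (-1)) = -8/7,
    intercept c = 6 − m·(-1) = 34/7.
Extremal: y(x) = (-8/7) x + 34/7.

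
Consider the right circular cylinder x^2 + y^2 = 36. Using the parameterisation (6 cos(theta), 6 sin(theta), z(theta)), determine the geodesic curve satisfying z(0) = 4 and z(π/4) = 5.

Parameterise the cylinder of radius R = 6 as
    r(θ) = (6 cos θ, 6 sin θ, z(θ)).
The arc-length element is
    ds = sqrt(36 + (dz/dθ)^2) dθ,
so the Lagrangian is L = sqrt(36 + z'^2).
L depends on z' only, not on z or θ, so ∂L/∂z = 0 and
    ∂L/∂z' = z' / sqrt(36 + z'^2).
The Euler-Lagrange equation gives
    d/dθ( z' / sqrt(36 + z'^2) ) = 0,
so z' is constant. Integrating once:
    z(θ) = a θ + b,
a helix on the cylinder (a straight line when the cylinder is unrolled). The constants a, b are determined by the endpoint conditions.
With endpoint conditions z(0) = 4 and z(π/4) = 5: from z(0) = b we get b = 4, and a·π/4 + 4 = 5 gives a = 4/π, so
    z(θ) = (4/π) θ + 4.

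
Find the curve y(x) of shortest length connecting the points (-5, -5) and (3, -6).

Arc-length functional: J[y] = ∫ sqrt(1 + (y')^2) dx.
Lagrangian L = sqrt(1 + (y')^2) has no explicit y dependence, so ∂L/∂y = 0 and the Euler-Lagrange equation gives
    d/dx( y' / sqrt(1 + (y')^2) ) = 0  ⇒  y' / sqrt(1 + (y')^2) = const.
Hence y' is constant, so y(x) is affine.
Fitting the endpoints (-5, -5) and (3, -6):
    slope m = ((-6) − (-5)) / (3 − (-5)) = -1/8,
    intercept c = (-5) − m·(-5) = -45/8.
Extremal: y(x) = (-1/8) x - 45/8.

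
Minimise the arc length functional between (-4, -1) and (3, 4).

Arc-length functional: J[y] = ∫ sqrt(1 + (y')^2) dx.
Lagrangian L = sqrt(1 + (y')^2) has no explicit y dependence, so ∂L/∂y = 0 and the Euler-Lagrange equation gives
    d/dx( y' / sqrt(1 + (y')^2) ) = 0  ⇒  y' / sqrt(1 + (y')^2) = const.
Hence y' is constant, so y(x) is affine.
Fitting the endpoints (-4, -1) and (3, 4):
    slope m = (4 − (-1)) / (3 − (-4)) = 5/7,
    intercept c = (-1) − m·(-4) = 13/7.
Extremal: y(x) = (5/7) x + 13/7.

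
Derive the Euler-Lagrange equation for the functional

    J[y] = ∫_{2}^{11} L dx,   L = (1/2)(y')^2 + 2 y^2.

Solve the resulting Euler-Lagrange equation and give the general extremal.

The Lagrangian is L = (1/2)(y')^2 + 2 y^2.
∂L/∂y = 4y.
∂L/∂y' = y'.
The Euler-Lagrange equation d/dx(∂L/∂y') − ∂L/∂y = 0 becomes:
    y'' - 4 y = 0
General solution: y(x) = A e^(2x) + B e^(-2x), where A and B are arbitrary constants fixed by the endpoint conditions.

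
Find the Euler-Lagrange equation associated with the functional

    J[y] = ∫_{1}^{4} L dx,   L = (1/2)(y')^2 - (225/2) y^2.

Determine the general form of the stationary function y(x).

The Lagrangian is L = (1/2)(y')^2 - (225/2) y^2.
∂L/∂y = -225y.
∂L/∂y' = y'.
The Euler-Lagrange equation d/dx(∂L/∂y') − ∂L/∂y = 0 becomes:
    y'' + 225 y = 0
General solution: y(x) = A sin(15x) + B cos(15x), where A and B are arbitrary constants fixed by the endpoint conditions.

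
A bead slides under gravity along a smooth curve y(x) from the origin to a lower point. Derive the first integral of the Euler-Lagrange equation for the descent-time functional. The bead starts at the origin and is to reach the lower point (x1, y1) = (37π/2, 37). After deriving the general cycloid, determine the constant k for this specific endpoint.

The Lagrangian L = sqrt((1 + y'^2) / y) has no explicit x dependence, so the Beltrami identity applies:
    L − y' ∂L/∂y' = C.
Compute ∂L/∂y' = y' / sqrt(y (1 + y'^2)).
Substitute:
    sqrt((1 + y'^2)/y) − y'·y' / sqrt(y (1 + y'^2))
    = (1 + y'^2) / sqrt(y (1 + y'^2)) − y'^2 / sqrt(y (1 + y'^2))
    = 1 / sqrt(y (1 + y'^2)) = C.
Squaring and rearranging gives the first integral
    y (1 + y'^2) = 1/C^2 =: k   (constant).
Solving this first-order ODE by the substitution
    y = (k/2)(1 − cos θ)
yields the cycloid parameterisation
    x(θ) = (k/2)(θ − sin θ),   y(θ) = (k/2)(1 − cos θ).
The constant k is fixed by the endpoint condition.
Now fit the given lower endpoint (x1, y1) = (37π/2, 37). At the bottom of the first arch (θ = π), the parametric equations give
    y(π) = (k/2)(1 − cos π) = k,
    x(π) = (k/2)(π − sin π) = kπ/2.
Matching y(π) = 37 gives k = 37, consistent with x(π) = 37π/2. Therefore the specific cycloid is
    x(θ) = (37/2)(θ − sin θ),   y(θ) = (37/2)(1 − cos θ).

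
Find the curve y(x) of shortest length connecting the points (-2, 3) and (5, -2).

Arc-length functional: J[y] = ∫ sqrt(1 + (y')^2) dx.
Lagrangian L = sqrt(1 + (y')^2) has no explicit y dependence, so ∂L/∂y = 0 and the Euler-Lagrange equation gives
    d/dx( y' / sqrt(1 + (y')^2) ) = 0  ⇒  y' / sqrt(1 + (y')^2) = const.
Hence y' is constant, so y(x) is affine.
Fitting the endpoints (-2, 3) and (5, -2):
    slope m = ((-2) − 3) / (5 − (-2)) = -5/7,
    intercept c = 3 − m·(-2) = 11/7.
Extremal: y(x) = (-5/7) x + 11/7.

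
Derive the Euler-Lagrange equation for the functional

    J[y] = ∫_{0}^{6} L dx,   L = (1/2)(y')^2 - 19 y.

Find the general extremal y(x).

The Lagrangian is L = (1/2)(y')^2 - 19 y.
∂L/∂y = -19.
∂L/∂y' = y'.
The Euler-Lagrange equation d/dx(∂L/∂y') − ∂L/∂y = 0 becomes:
    y'' + 19 = 0
General solution: y(x) = -(19/2) x^2 + A x + B, where A and B are arbitrary constants fixed by the endpoint conditions.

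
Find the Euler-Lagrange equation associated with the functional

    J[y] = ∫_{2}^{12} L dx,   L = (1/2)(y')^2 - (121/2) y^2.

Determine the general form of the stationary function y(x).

The Lagrangian is L = (1/2)(y')^2 - (121/2) y^2.
∂L/∂y = -121y.
∂L/∂y' = y'.
The Euler-Lagrange equation d/dx(∂L/∂y') − ∂L/∂y = 0 becomes:
    y'' + 121 y = 0
General solution: y(x) = A sin(11x) + B cos(11x), where A and B are arbitrary constants fixed by the endpoint conditions.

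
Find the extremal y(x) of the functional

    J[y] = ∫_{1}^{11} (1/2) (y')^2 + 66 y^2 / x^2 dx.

The Lagrangian is L = (1/2) (y')^2 + 66 y^2 / x^2.
Compute ∂L/∂y = 132y/x^2, ∂L/∂y' = y'.
The Euler-Lagrange equation d/dx(∂L/∂y') − ∂L/∂y = 0 reduces to
    y'' − 132/x^2 · y = 0  (x > 0).
Its general solution is
    y(x) = A x^12 + B x^(-11),
with A, B fixed by the endpoint conditions.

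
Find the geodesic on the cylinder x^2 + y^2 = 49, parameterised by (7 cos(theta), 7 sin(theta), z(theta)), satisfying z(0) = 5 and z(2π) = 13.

Parameterise the cylinder of radius R = 7 as
    r(θ) = (7 cos θ, 7 sin θ, z(θ)).
The arc-length element is
    ds = sqrt(49 + (dz/dθ)^2) dθ,
so the Lagrangian is L = sqrt(49 + z'^2).
L depends on z' only, not on z or θ, so ∂L/∂z = 0 and
    ∂L/∂z' = z' / sqrt(49 + z'^2).
The Euler-Lagrange equation gives
    d/dθ( z' / sqrt(49 + z'^2) ) = 0,
so z' is constant. Integrating once:
    z(θ) = a θ + b,
a helix on the cylinder (a straight line when the cylinder is unrolled). The constants a, b are determined by the endpoint conditions.
With endpoint conditions z(0) = 5 and z(2π) = 13: from z(0) = b we get b = 5, and a·2π + 5 = 13 gives a = 4/π, so
    z(θ) = (4/π) θ + 5.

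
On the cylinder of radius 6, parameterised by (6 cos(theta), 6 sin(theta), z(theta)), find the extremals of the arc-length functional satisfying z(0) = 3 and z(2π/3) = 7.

Parameterise the cylinder of radius R = 6 as
    r(θ) = (6 cos θ, 6 sin θ, z(θ)).
The arc-length element is
    ds = sqrt(36 + (dz/dθ)^2) dθ,
so the Lagrangian is L = sqrt(36 + z'^2).
L depends on z' only, not on z or θ, so ∂L/∂z = 0 and
    ∂L/∂z' = z' / sqrt(36 + z'^2).
The Euler-Lagrange equation gives
    d/dθ( z' / sqrt(36 + z'^2) ) = 0,
so z' is constant. Integrating once:
    z(θ) = a θ + b,
a helix on the cylinder (a straight line when the cylinder is unrolled). The constants a, b are determined by the endpoint conditions.
With endpoint conditions z(0) = 3 and z(2π/3) = 7: from z(0) = b we get b = 3, and a·2π/3 + 3 = 7 gives a = 6/π, so
    z(θ) = (6/π) θ + 3.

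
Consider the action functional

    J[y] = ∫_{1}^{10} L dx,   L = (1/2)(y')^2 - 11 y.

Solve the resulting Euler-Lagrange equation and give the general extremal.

The Lagrangian is L = (1/2)(y')^2 - 11 y.
∂L/∂y = -11.
∂L/∂y' = y'.
The Euler-Lagrange equation d/dx(∂L/∂y') − ∂L/∂y = 0 becomes:
    y'' + 11 = 0
General solution: y(x) = -(11/2) x^2 + A x + B, where A and B are arbitrary constants fixed by the endpoint conditions.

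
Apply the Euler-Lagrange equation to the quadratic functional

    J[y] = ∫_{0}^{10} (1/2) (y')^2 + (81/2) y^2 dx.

The Lagrangian is L = (1/2) (y')^2 + (81/2) y^2.
Compute ∂L/∂y = 81y, ∂L/∂y' = y'.
The Euler-Lagrange equation d/dx(∂L/∂y') − ∂L/∂y = 0 reduces to
    y'' − 81 y = 0.
Its general solution is
    y(x) = A e^(9x) + B e^(−9x),
with A, B fixed by the endpoint conditions.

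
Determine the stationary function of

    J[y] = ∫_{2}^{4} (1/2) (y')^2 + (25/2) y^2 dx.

The Lagrangian is L = (1/2) (y')^2 + (25/2) y^2.
Compute ∂L/∂y = 25y, ∂L/∂y' = y'.
The Euler-Lagrange equation d/dx(∂L/∂y') − ∂L/∂y = 0 reduces to
    y'' − 25 y = 0.
Its general solution is
    y(x) = A e^(5x) + B e^(−5x),
with A, B fixed by the endpoint conditions.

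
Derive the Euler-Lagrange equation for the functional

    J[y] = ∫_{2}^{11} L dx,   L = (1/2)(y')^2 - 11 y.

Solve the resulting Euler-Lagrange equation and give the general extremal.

The Lagrangian is L = (1/2)(y')^2 - 11 y.
∂L/∂y = -11.
∂L/∂y' = y'.
The Euler-Lagrange equation d/dx(∂L/∂y') − ∂L/∂y = 0 becomes:
    y'' + 11 = 0
General solution: y(x) = -(11/2) x^2 + A x + B, where A and B are arbitrary constants fixed by the endpoint conditions.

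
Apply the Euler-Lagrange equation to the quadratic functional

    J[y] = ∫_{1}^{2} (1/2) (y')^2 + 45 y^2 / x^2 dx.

The Lagrangian is L = (1/2) (y')^2 + 45 y^2 / x^2.
Compute ∂L/∂y = 90y/x^2, ∂L/∂y' = y'.
The Euler-Lagrange equation d/dx(∂L/∂y') − ∂L/∂y = 0 reduces to
    y'' − 90/x^2 · y = 0  (x > 0).
Its general solution is
    y(x) = A x^10 + B x^(-9),
with A, B fixed by the endpoint conditions.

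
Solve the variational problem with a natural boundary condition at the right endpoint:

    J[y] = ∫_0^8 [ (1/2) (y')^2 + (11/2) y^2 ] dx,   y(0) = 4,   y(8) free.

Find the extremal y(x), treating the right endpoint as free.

The Lagrangian L = (1/2) (y')^2 + (11/2) y^2 gives
    ∂L/∂y = 11 y,   ∂L/∂y' = y'.
Euler-Lagrange: y'' − 11 y = 0.
With k = sqrt(11), the general solution is
    y(x) = A cosh(sqrt(11) x) + B sinh(sqrt(11) x).
Fixed left endpoint y(0) = 4 ⇒ A = 4.
The right endpoint x = 8 is free, so the natural (transversality) condition is ∂L/∂y' |_{x=8} = 0, i.e. y'(8) = 0.
Compute y'(x) = A k sinh(k x) + B k cosh(k x), so
    y'(8) = A k sinh(k·8) + B k cosh(k·8) = 0
    ⇒ B = −A tanh(k·8) = − 4 tanh(sqrt(11)·8).
Therefore the extremal is
    y(x) = 4 cosh(sqrt(11) x) − 4 tanh(sqrt(11)·8) sinh(sqrt(11) x).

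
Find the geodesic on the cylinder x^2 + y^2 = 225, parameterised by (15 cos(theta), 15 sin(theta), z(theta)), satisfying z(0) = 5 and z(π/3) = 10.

Parameterise the cylinder of radius R = 15 as
    r(θ) = (15 cos θ, 15 sin θ, z(θ)).
The arc-length element is
    ds = sqrt(225 + (dz/dθ)^2) dθ,
so the Lagrangian is L = sqrt(225 + z'^2).
L depends on z' only, not on z or θ, so ∂L/∂z = 0 and
    ∂L/∂z' = z' / sqrt(225 + z'^2).
The Euler-Lagrange equation gives
    d/dθ( z' / sqrt(225 + z'^2) ) = 0,
so z' is constant. Integrating once:
    z(θ) = a θ + b,
a helix on the cylinder (a straight line when the cylinder is unrolled). The constants a, b are determined by the endpoint conditions.
With endpoint conditions z(0) = 5 and z(π/3) = 10: from z(0) = b we get b = 5, and a·π/3 + 5 = 10 gives a = 15/π, so
    z(θ) = (15/π) θ + 5.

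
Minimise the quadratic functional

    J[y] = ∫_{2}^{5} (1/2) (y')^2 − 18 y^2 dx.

The Lagrangian is L = (1/2) (y')^2 − 18 y^2.
Compute ∂L/∂y = -36y, ∂L/∂y' = y'.
The Euler-Lagrange equation d/dx(∂L/∂y') − ∂L/∂y = 0 reduces to
    y'' + 36 y = 0.
Its general solution is
    y(x) = A sin(6x) + B cos(6x),
with A, B fixed by the endpoint conditions.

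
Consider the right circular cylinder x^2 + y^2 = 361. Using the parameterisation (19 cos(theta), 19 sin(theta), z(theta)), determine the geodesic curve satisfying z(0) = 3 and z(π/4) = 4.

Parameterise the cylinder of radius R = 19 as
    r(θ) = (19 cos θ, 19 sin θ, z(θ)).
The arc-length element is
    ds = sqrt(361 + (dz/dθ)^2) dθ,
so the Lagrangian is L = sqrt(361 + z'^2).
L depends on z' only, not on z or θ, so ∂L/∂z = 0 and
    ∂L/∂z' = z' / sqrt(361 + z'^2).
The Euler-Lagrange equation gives
    d/dθ( z' / sqrt(361 + z'^2) ) = 0,
so z' is constant. Integrating once:
    z(θ) = a θ + b,
a helix on the cylinder (a straight line when the cylinder is unrolled). The constants a, b are determined by the endpoint conditions.
With endpoint conditions z(0) = 3 and z(π/4) = 4: from z(0) = b we get b = 3, and a·π/4 + 3 = 4 gives a = 4/π, so
    z(θ) = (4/π) θ + 3.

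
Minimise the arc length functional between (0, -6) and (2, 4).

Arc-length functional: J[y] = ∫ sqrt(1 + (y')^2) dx.
Lagrangian L = sqrt(1 + (y')^2) has no explicit y dependence, so ∂L/∂y = 0 and the Euler-Lagrange equation gives
    d/dx( y' / sqrt(1 + (y')^2) ) = 0  ⇒  y' / sqrt(1 + (y')^2) = const.
Hence y' is constant, so y(x) is affine.
Fitting the endpoints (0, -6) and (2, 4):
    slope m = (4 − (-6)) / (2 − 0) = 5,
    intercept c = (-6) − m·0 = -6.
Extremal: y(x) = 5 x - 6.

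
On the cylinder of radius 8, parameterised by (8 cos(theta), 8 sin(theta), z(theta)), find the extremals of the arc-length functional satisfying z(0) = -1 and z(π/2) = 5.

Parameterise the cylinder of radius R = 8 as
    r(θ) = (8 cos θ, 8 sin θ, z(θ)).
The arc-length element is
    ds = sqrt(64 + (dz/dθ)^2) dθ,
so the Lagrangian is L = sqrt(64 + z'^2).
L depends on z' only, not on z or θ, so ∂L/∂z = 0 and
    ∂L/∂z' = z' / sqrt(64 + z'^2).
The Euler-Lagrange equation gives
    d/dθ( z' / sqrt(64 + z'^2) ) = 0,
so z' is constant. Integrating once:
    z(θ) = a θ + b,
a helix on the cylinder (a straight line when the cylinder is unrolled). The constants a, b are determined by the endpoint conditions.
With endpoint conditions z(0) = -1 and z(π/2) = 5: from z(0) = b we get b = -1, and a·π/2 + -1 = 5 gives a = 12/π, so
    z(θ) = (12/π) θ − 1.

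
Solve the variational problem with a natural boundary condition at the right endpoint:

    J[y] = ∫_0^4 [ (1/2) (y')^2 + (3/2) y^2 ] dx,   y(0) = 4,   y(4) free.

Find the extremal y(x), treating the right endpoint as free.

The Lagrangian L = (1/2) (y')^2 + (3/2) y^2 gives
    ∂L/∂y = 3 y,   ∂L/∂y' = y'.
Euler-Lagrange: y'' − 3 y = 0.
With k = sqrt(3), the general solution is
    y(x) = A cosh(sqrt(3) x) + B sinh(sqrt(3) x).
Fixed left endpoint y(0) = 4 ⇒ A = 4.
The right endpoint x = 4 is free, so the natural (transversality) condition is ∂L/∂y' |_{x=4} = 0, i.e. y'(4) = 0.
Compute y'(x) = A k sinh(k x) + B k cosh(k x), so
    y'(4) = A k sinh(k·4) + B k cosh(k·4) = 0
    ⇒ B = −A tanh(k·4) = − 4 tanh(sqrt(3)·4).
Therefore the extremal is
    y(x) = 4 cosh(sqrt(3) x) − 4 tanh(sqrt(3)·4) sinh(sqrt(3) x).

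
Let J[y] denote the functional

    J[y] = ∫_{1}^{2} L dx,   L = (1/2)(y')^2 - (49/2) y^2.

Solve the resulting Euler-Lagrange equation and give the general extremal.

The Lagrangian is L = (1/2)(y')^2 - (49/2) y^2.
∂L/∂y = -49y.
∂L/∂y' = y'.
The Euler-Lagrange equation d/dx(∂L/∂y') − ∂L/∂y = 0 becomes:
    y'' + 49 y = 0
General solution: y(x) = A sin(7x) + B cos(7x), where A and B are arbitrary constants fixed by the endpoint conditions.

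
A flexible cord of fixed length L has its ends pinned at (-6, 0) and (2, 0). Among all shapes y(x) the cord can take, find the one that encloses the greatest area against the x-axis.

Set up the augmented Lagrangian using a multiplier λ for the length constraint:
    F(y, y') = y − λ sqrt(1 + y'^2).
F has no explicit x dependence, so the Beltrami identity yields a first integral
    F − y' ∂F/∂y' = C.
Compute ∂F/∂y' = −λ y' / sqrt(1 + y'^2). Then
    y − λ sqrt(1 + y'^2) + λ y'^2 / sqrt(1 + y'^2) = C
    ⇒  y − λ / sqrt(1 + y'^2) = C.
Solving for y' and integrating gives
    (x − a)^2 + (y − b)^2 = λ^2,
a circular arc of radius λ. The constants a, b are determined by the endpoint conditions y(-6) = y(2) = 0, and λ is fixed implicitly by the length constraint
    ∫_{-6}^{2} sqrt(1 + y'^2) dx = L.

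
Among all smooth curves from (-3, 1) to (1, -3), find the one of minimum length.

Arc-length functional: J[y] = ∫ sqrt(1 + (y')^2) dx.
Lagrangian L = sqrt(1 + (y')^2) has no explicit y dependence, so ∂L/∂y = 0 and the Euler-Lagrange equation gives
    d/dx( y' / sqrt(1 + (y')^2) ) = 0  ⇒  y' / sqrt(1 + (y')^2) = const.
Hence y' is constant, so y(x) is affine.
Fitting the endpoints (-3, 1) and (1, -3):
    slope m = ((-3) − 1) / (1 − (-3)) = -1,
    intercept c = 1 − m·(-3) = -2.
Extremal: y(x) = -x - 2.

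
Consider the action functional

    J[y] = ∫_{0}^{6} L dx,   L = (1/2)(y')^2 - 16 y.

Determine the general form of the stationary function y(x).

The Lagrangian is L = (1/2)(y')^2 - 16 y.
∂L/∂y = -16.
∂L/∂y' = y'.
The Euler-Lagrange equation d/dx(∂L/∂y') − ∂L/∂y = 0 becomes:
    y'' + 16 = 0
General solution: y(x) = -8 x^2 + A x + B, where A and B are arbitrary constants fixed by the endpoint conditions.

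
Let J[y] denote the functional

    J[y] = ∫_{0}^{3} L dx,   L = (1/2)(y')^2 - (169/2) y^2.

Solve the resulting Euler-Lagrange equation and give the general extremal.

The Lagrangian is L = (1/2)(y')^2 - (169/2) y^2.
∂L/∂y = -169y.
∂L/∂y' = y'.
The Euler-Lagrange equation d/dx(∂L/∂y') − ∂L/∂y = 0 becomes:
    y'' + 169 y = 0
General solution: y(x) = A sin(13x) + B cos(13x), where A and B are arbitrary constants fixed by the endpoint conditions.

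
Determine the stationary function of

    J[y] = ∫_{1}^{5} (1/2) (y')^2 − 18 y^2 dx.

The Lagrangian is L = (1/2) (y')^2 − 18 y^2.
Compute ∂L/∂y = -36y, ∂L/∂y' = y'.
The Euler-Lagrange equation d/dx(∂L/∂y') − ∂L/∂y = 0 reduces to
    y'' + 36 y = 0.
Its general solution is
    y(x) = A sin(6x) + B cos(6x),
with A, B fixed by the endpoint conditions.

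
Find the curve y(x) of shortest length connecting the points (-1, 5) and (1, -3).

Arc-length functional: J[y] = ∫ sqrt(1 + (y')^2) dx.
Lagrangian L = sqrt(1 + (y')^2) has no explicit y dependence, so ∂L/∂y = 0 and the Euler-Lagrange equation gives
    d/dx( y' / sqrt(1 + (y')^2) ) = 0  ⇒  y' / sqrt(1 + (y')^2) = const.
Hence y' is constant, so y(x) is affine.
Fitting the endpoints (-1, 5) and (1, -3):
    slope m = ((-3) − 5) / (1 − (-1)) = -4,
    intercept c = 5 − m·(-1) = 1.
Extremal: y(x) = -4 x + 1.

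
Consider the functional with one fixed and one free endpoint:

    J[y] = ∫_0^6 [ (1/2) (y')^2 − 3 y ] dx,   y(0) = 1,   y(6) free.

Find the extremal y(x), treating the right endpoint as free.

The Lagrangian L = (1/2) (y')^2 − 3 y gives
    ∂L/∂y = −3,   ∂L/∂y' = y'.
Euler-Lagrange: d/dx(y') − (−3) = 0, i.e. y'' + 3 = 0, so
    y(x) = −(3/2) x^2 + C1 x + C2.
Fixed left endpoint y(0) = 1 ⇒ C2 = 1.
The right endpoint x = 6 is free, so the natural (transversality) condition is ∂L/∂y' |_{x=6} = 0, i.e. y'(6) = 0.
Compute y'(x) = −3 x + C1, so y'(6) = −18 + C1 = 0 ⇒ C1 = 18.
Therefore the extremal is
    y(x) = −(3/2) x^2 + 18 x + 1.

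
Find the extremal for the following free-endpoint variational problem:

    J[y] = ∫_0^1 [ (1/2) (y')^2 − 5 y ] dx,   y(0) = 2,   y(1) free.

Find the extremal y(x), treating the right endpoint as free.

The Lagrangian L = (1/2) (y')^2 − 5 y gives
    ∂L/∂y = −5,   ∂L/∂y' = y'.
Euler-Lagrange: d/dx(y') − (−5) = 0, i.e. y'' + 5 = 0, so
    y(x) = −(5/2) x^2 + C1 x + C2.
Fixed left endpoint y(0) = 2 ⇒ C2 = 2.
The right endpoint x = 1 is free, so the natural (transversality) condition is ∂L/∂y' |_{x=1} = 0, i.e. y'(1) = 0.
Compute y'(x) = −5 x + C1, so y'(1) = −5 + C1 = 0 ⇒ C1 = 5.
Therefore the extremal is
    y(x) = −(5/2) x^2 + 5 x + 2.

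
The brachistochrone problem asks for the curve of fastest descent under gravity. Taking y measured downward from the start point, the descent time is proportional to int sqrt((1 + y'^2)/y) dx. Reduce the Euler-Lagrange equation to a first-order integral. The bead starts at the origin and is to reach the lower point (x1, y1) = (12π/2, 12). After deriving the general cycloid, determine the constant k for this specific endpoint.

The Lagrangian L = sqrt((1 + y'^2) / y) has no explicit x dependence, so the Beltrami identity applies:
    L − y' ∂L/∂y' = C.
Compute ∂L/∂y' = y' / sqrt(y (1 + y'^2)).
Substitute:
    sqrt((1 + y'^2)/y) − y'·y' / sqrt(y (1 + y'^2))
    = (1 + y'^2) / sqrt(y (1 + y'^2)) − y'^2 / sqrt(y (1 + y'^2))
    = 1 / sqrt(y (1 + y'^2)) = C.
Squaring and rearranging gives the first integral
    y (1 + y'^2) = 1/C^2 =: k   (constant).
Solving this first-order ODE by the substitution
    y = (k/2)(1 − cos θ)
yields the cycloid parameterisation
    x(θ) = (k/2)(θ − sin θ),   y(θ) = (k/2)(1 − cos θ).
The constant k is fixed by the endpoint condition.
Now fit the given lower endpoint (x1, y1) = (12π/2, 12). At the bottom of the first arch (θ = π), the parametric equations give
    y(π) = (k/2)(1 − cos π) = k,
    x(π) = (k/2)(π − sin π) = kπ/2.
Matching y(π) = 12 gives k = 12, consistent with x(π) = 12π/2. Therefore the specific cycloid is
    x(θ) = (12/2)(θ − sin θ),   y(θ) = (12/2)(1 − cos θ).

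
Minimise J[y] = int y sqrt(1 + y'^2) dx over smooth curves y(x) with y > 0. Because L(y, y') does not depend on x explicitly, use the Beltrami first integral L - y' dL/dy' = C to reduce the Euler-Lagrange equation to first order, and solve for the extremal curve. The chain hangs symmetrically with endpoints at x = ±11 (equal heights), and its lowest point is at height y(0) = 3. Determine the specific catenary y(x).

The Lagrangian L(y, y') = y sqrt(1 + y'^2) has no explicit x dependence, so the Beltrami identity applies:
    L − y' ∂L/∂y' = C.
Compute ∂L/∂y' = y · y' / sqrt(1 + y'^2). Then
    L − y' ∂L/∂y'
    = y sqrt(1 + y'^2) − y · y'^2 / sqrt(1 + y'^2)
    = y (1 + y'^2 − y'^2) / sqrt(1 + y'^2)
    = y / sqrt(1 + y'^2) = C.
Squaring gives y^2 = C^2 (1 + y'^2), i.e.
    y'^2 = y^2 / C^2 − 1.
Separating variables,
    dy / sqrt(y^2 − C^2) = dx / C,
and integrating gives arccosh(y / C) = (x − a)/C, so
    y(x) = C cosh((x − a)/C),
the catenary. The constants C and a are fixed by the two endpoint conditions (and, for the hanging-chain problem, the length constraint selects C).
Now fit the given data. The endpoints x = ±11 are symmetric at equal height, so the catenary is even about its minimum: a = 0 and y(x) = C cosh(x/C). The lowest point is y(0) = C cosh(0) = C, and we are told y(0) = 3, so C = 3. Therefore
    y(x) = 3 cosh(x/3),
and at the endpoints
    y(±11) = 3 cosh(11/3).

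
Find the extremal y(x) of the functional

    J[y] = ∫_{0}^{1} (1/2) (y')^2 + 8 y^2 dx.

The Lagrangian is L = (1/2) (y')^2 + 8 y^2.
Compute ∂L/∂y = 16y, ∂L/∂y' = y'.
The Euler-Lagrange equation d/dx(∂L/∂y') − ∂L/∂y = 0 reduces to
    y'' − 16 y = 0.
Its general solution is
    y(x) = A e^(4x) + B e^(−4x),
with A, B fixed by the endpoint conditions.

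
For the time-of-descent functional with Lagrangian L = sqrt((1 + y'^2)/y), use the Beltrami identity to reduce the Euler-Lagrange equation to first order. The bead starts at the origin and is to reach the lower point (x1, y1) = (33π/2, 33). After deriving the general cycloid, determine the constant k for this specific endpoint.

The Lagrangian L = sqrt((1 + y'^2) / y) has no explicit x dependence, so the Beltrami identity applies:
    L − y' ∂L/∂y' = C.
Compute ∂L/∂y' = y' / sqrt(y (1 + y'^2)).
Substitute:
    sqrt((1 + y'^2)/y) − y'·y' / sqrt(y (1 + y'^2))
    = (1 + y'^2) / sqrt(y (1 + y'^2)) − y'^2 / sqrt(y (1 + y'^2))
    = 1 / sqrt(y (1 + y'^2)) = C.
Squaring and rearranging gives the first integral
    y (1 + y'^2) = 1/C^2 =: k   (constant).
Solving this first-order ODE by the substitution
    y = (k/2)(1 − cos θ)
yields the cycloid parameterisation
    x(θ) = (k/2)(θ − sin θ),   y(θ) = (k/2)(1 − cos θ).
The constant k is fixed by the endpoint condition.
Now fit the given lower endpoint (x1, y1) = (33π/2, 33). At the bottom of the first arch (θ = π), the parametric equations give
    y(π) = (k/2)(1 − cos π) = k,
    x(π) = (k/2)(π − sin π) = kπ/2.
Matching y(π) = 33 gives k = 33, consistent with x(π) = 33π/2. Therefore the specific cycloid is
    x(θ) = (33/2)(θ − sin θ),   y(θ) = (33/2)(1 − cos θ).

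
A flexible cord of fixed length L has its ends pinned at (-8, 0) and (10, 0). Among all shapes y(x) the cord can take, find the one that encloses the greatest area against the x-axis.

Set up the augmented Lagrangian using a multiplier λ for the length constraint:
    F(y, y') = y − λ sqrt(1 + y'^2).
F has no explicit x dependence, so the Beltrami identity yields a first integral
    F − y' ∂F/∂y' = C.
Compute ∂F/∂y' = −λ y' / sqrt(1 + y'^2). Then
    y − λ sqrt(1 + y'^2) + λ y'^2 / sqrt(1 + y'^2) = C
    ⇒  y − λ / sqrt(1 + y'^2) = C.
Solving for y' and integrating gives
    (x − a)^2 + (y − b)^2 = λ^2,
a circular arc of radius λ. The constants a, b are determined by the endpoint conditions y(-8) = y(10) = 0, and λ is fixed implicitly by the length constraint
    ∫_{-8}^{10} sqrt(1 + y'^2) dx = L.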